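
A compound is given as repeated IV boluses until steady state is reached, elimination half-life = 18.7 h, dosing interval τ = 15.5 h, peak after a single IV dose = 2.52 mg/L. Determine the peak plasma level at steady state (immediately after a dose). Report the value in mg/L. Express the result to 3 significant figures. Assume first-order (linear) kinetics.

5.77 mg/L

k = ln2 / t½ = 0.693147 / 18.7 = 0.03707 h⁻¹
e^(−kτ) = e^(−0.03707 × 15.5) = 0.5629
Accumulation ratio R = 1 / (1 − e^(−kτ)) = 1 / (1 − 0.5629) = 2.288
Steady-state peak = C₀ × R = 2.52 × 2.288 = 5.766 mg/L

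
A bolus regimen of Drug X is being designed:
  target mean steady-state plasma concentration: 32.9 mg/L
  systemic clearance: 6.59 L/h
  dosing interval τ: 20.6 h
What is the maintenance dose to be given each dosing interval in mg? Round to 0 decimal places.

At steady state, Dose/τ = Css × CL.
Dose = Css × CL × τ = 32.9 × 6.590 × 20.6 = 4466 mg

4466 mg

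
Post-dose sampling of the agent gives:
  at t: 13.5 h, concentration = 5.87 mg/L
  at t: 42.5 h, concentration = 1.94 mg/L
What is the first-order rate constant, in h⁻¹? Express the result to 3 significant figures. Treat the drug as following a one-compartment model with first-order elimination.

k = ln(C₁/C₂) / (t₂ − t₁) = ln(5.87/1.94) / (42.5 − 13.5)
  = 1.107 / 29.00 = 0.03817 h⁻¹

0.0382 h⁻¹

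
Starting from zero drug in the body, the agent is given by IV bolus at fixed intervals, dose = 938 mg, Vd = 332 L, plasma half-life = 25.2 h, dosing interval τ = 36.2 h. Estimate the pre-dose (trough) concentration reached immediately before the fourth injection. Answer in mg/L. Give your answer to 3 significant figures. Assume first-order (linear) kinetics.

C₀ per dose = Dose / Vd = 938 / 332 = 2.825 mg/L
k = ln2 / t½ = 0.693147 / 25.2 = 0.02751 h⁻¹
Fraction remaining after one interval: r = e^(−kτ) = e^(−0.02751 × 36.2) = 0.3694
Before dose 4, 3 doses have been given (aged 1τ, 2τ, 3τ).
C_trough = C₀ × (r + r² + … + r^3) = C₀ × r(1−r^3)/(1−r)
        = 2.825 × 0.3694 × (1 − 0.05041) / (1 − 0.3694) = 1.571 mg/L

1.57 mg/L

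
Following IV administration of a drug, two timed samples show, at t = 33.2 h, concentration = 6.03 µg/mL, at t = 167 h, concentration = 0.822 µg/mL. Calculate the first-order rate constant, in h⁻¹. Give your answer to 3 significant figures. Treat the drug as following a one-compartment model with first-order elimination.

0.0149 h⁻¹

k = ln(C₁/C₂) / (t₂ − t₁) = ln(6.03/0.822) / (167 − 33.2)
  = 1.993 / 133.8 = 0.01490 h⁻¹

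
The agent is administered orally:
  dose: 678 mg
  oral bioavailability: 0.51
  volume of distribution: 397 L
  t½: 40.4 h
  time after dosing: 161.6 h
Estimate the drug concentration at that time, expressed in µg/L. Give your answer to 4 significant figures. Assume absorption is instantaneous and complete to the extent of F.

54.44 µg/L

Amount reaching circulation = F × Dose = 0.51 × 678.0 = 345.8 mg
C₀ = F·Dose / Vd = 345.8 / 397 = 0.8710 mg/L
k = ln2 / t½ = 0.693147 / 40.4 = 0.01716 h⁻¹
t / t½ = 161.6 / 40.4 = 4 half-lives
C = C₀ × (1/2)^4 = 0.8710 × 0.06250 = 0.05444 mg/L
Convert: 0.05444 mg/L × 1000 = 54.44 µg/L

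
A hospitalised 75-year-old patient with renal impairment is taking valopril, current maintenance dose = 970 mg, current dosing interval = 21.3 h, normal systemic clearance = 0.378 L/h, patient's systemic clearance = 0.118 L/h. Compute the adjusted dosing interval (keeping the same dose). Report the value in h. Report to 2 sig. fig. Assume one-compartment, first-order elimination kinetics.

68 h

To keep the same average steady-state level, dosing rate must scale with clearance.
CL ratio = 0.118 / 0.378 = 0.3122
New interval (same dose) = 21.3 / 0.3122 = 68.23 h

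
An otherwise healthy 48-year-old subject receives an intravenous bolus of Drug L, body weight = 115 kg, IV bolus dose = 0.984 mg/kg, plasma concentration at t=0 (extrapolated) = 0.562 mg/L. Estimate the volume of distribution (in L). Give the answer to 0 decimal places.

201 L

Dose = 0.984 × 115 = 113.2 mg
Vd = Dose / C₀ = 113.2 / 0.562 = 201.4 L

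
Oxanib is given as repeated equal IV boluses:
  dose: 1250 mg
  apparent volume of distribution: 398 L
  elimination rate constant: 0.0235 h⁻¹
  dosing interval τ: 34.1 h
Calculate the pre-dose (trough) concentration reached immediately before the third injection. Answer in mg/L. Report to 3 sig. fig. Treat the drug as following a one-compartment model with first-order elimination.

2.04 mg/L

C₀ per dose = Dose / Vd = 1250 / 398 = 3.141 mg/L
Fraction remaining after one interval: r = e^(−kτ) = e^(−0.02350 × 34.1) = 0.4487
Before dose 3, 2 doses have been given (aged 1τ, 2τ).
C_trough = C₀ × (r + r²) = 3.141 × (0.4487 + 0.2013) = 2.042 mg/L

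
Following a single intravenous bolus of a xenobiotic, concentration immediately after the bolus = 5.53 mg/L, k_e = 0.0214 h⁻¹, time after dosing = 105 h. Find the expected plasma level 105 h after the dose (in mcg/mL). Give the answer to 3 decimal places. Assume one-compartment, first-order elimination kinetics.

0.585 mcg/mL

C = C₀ · e^(−k·t) = 5.530 × e^(−0.02140 × 105)
  = 5.530 × 0.1057 = 0.5845 mg/L
(0.5845 mg/L = 0.5845 mcg/mL)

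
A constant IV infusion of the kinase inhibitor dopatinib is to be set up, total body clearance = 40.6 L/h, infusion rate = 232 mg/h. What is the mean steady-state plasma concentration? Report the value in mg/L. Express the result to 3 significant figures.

At steady state Css = R₀ / CL = 232 / 40.60 = 5.714 mg/L

5.71 mg/L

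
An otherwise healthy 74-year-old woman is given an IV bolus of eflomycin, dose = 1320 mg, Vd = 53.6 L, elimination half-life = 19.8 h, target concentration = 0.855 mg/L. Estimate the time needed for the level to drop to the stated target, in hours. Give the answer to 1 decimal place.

C₀ = Dose / Vd = 1320 / 53.6 = 24.63 mg/L
k = ln2 / t½ = 0.693147 / 19.8 = 0.03501 h⁻¹
t = ln(C₀ / C) / k = ln(24.63 / 0.855) / 0.03501
  = ln(28.81) / 0.03501 = 3.361 / 0.03501 = 96.00 h

96.0 h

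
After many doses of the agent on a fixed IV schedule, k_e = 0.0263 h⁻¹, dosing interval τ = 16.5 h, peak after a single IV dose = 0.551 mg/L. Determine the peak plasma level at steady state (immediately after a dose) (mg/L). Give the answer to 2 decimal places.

e^(−kτ) = e^(−0.02630 × 16.5) = 0.6479
Accumulation ratio R = 1 / (1 − e^(−kτ)) = 1 / (1 − 0.6479) = 2.840
Steady-state peak = C₀ × R = 0.551 × 2.840 = 1.565 mg/L

1.57 mg/L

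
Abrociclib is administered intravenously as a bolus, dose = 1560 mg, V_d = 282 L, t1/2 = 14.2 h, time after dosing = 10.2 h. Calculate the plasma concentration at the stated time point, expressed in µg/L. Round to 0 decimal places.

3362 µg/L

C₀ = Dose / Vd = 1560 / 282 = 5.532 mg/L
k = ln2 / t½ = 0.693147 / 14.2 = 0.04881 h⁻¹
C = C₀ · e^(−k·t) = 5.532 × e^(−0.04881 × 10.2)
  = 5.532 × 0.6078 = 3.362 mg/L
Convert: 3.362 mg/L × 1000 = 3362 µg/L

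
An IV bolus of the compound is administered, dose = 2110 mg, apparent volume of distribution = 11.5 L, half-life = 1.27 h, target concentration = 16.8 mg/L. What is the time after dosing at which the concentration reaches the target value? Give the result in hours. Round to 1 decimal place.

4.4 h

C₀ = Dose / Vd = 2110 / 11.5 = 183.5 mg/L
k = ln2 / t½ = 0.693147 / 1.27 = 0.5458 h⁻¹
t = ln(C₀ / C) / k = ln(183.5 / 16.8) / 0.5458
  = ln(10.92) / 0.5458 = 2.391 / 0.5458 = 4.381 h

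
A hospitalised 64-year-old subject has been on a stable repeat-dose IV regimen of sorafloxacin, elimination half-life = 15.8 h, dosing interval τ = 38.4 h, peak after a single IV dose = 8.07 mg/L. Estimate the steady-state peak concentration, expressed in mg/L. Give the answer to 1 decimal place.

9.9 mg/L

k = ln2 / t½ = 0.693147 / 15.8 = 0.04387 h⁻¹
e^(−kτ) = e^(−0.04387 × 38.4) = 0.1855
Accumulation ratio R = 1 / (1 − e^(−kτ)) = 1 / (1 − 0.1855) = 1.228
Steady-state peak = C₀ × R = 8.07 × 1.228 = 9.910 mg/L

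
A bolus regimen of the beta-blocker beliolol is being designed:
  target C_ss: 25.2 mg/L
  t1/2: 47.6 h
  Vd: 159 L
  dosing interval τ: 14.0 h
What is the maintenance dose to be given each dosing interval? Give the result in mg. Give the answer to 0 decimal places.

k = ln2 / t½ = 0.693147 / 47.6 = 0.01456 h⁻¹
CL = k × Vd = 0.01456 × 159 = 2.315 L/h
At steady state, Dose/τ = Css × CL.
Dose = Css × CL × τ = 25.2 × 2.315 × 14.0 = 816.7 mg

817 mg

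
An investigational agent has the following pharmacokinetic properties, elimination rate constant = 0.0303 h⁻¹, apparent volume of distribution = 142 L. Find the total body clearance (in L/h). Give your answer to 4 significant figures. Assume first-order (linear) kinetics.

4.303 L/h

CL = k × Vd = 0.0303 × 142 = 4.303 L/h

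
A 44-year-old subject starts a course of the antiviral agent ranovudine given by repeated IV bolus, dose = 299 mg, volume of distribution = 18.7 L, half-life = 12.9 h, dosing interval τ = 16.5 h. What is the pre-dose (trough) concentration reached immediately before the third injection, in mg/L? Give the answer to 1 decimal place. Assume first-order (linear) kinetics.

9.3 mg/L

C₀ per dose = Dose / Vd = 299 / 18.7 = 15.99 mg/L
k = ln2 / t½ = 0.693147 / 12.9 = 0.05373 h⁻¹
Fraction remaining after one interval: r = e^(−kτ) = e^(−0.05373 × 16.5) = 0.4121
Before dose 3, 2 doses have been given (aged 1τ, 2τ).
C_trough = C₀ × (r + r²) = 15.99 × (0.4121 + 0.1698) = 9.305 mg/L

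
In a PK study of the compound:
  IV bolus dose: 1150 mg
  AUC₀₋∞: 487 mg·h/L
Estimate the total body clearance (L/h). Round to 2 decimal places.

CL = Dose / AUC = 1150 / 487 = 2.361 L/h

2.36 L/h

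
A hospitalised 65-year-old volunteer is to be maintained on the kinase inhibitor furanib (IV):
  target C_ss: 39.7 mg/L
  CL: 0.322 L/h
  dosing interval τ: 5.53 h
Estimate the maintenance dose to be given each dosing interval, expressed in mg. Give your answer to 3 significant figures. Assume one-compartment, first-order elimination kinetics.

70.7 mg

At steady state, Dose/τ = Css × CL.
Dose = Css × CL × τ = 39.7 × 0.3220 × 5.53 = 70.69 mg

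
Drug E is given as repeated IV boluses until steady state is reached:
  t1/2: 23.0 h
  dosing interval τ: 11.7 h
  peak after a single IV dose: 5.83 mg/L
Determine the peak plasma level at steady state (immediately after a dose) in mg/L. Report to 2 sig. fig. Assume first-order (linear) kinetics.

k = ln2 / t½ = 0.693147 / 23.0 = 0.03014 h⁻¹
e^(−kτ) = e^(−0.03014 × 11.7) = 0.7028
Accumulation ratio R = 1 / (1 − e^(−kτ)) = 1 / (1 − 0.7028) = 3.365
Steady-state peak = C₀ × R = 5.83 × 3.365 = 19.62 mg/L

20 mg/L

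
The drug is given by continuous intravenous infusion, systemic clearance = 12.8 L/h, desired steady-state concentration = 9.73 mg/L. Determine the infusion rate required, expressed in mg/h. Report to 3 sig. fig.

125 mg/h

At steady state, infusion rate R₀ = Css × CL = 9.73 × 12.80 = 124.5 mg/h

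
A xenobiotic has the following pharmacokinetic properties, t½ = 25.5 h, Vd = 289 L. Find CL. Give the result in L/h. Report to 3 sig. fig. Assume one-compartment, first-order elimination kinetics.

7.86 L/h

k = ln2 / t½ = 0.693147 / 25.5 = 0.02718 h⁻¹
CL = k × Vd = 0.02718 × 289 = 7.855 L/h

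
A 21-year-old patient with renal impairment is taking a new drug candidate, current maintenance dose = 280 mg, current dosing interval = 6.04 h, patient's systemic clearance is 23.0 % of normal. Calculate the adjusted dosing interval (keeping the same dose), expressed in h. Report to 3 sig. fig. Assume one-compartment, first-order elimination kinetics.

To keep the same average steady-state level, dosing rate must scale with clearance.
CL ratio = 23.0 / 100 = 0.2300
New interval (same dose) = 6.04 / 0.2300 = 26.26 h

26.3 h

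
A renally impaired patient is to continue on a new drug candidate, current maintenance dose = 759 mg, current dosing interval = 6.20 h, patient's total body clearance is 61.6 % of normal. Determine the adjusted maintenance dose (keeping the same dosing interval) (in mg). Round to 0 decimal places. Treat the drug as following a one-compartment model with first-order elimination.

To keep the same average steady-state level, dosing rate must scale with clearance.
CL ratio = 61.6 / 100 = 0.6160
New dose (same interval) = 759 × 0.6160 = 467.5 mg

468 mg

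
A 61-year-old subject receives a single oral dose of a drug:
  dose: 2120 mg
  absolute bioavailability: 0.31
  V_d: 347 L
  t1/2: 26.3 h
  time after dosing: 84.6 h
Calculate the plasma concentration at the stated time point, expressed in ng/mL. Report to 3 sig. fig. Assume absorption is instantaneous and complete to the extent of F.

Amount reaching circulation = F × Dose = 0.31 × 2120 = 657.2 mg
C₀ = F·Dose / Vd = 657.2 / 347 = 1.894 mg/L
k = ln2 / t½ = 0.693147 / 26.3 = 0.02636 h⁻¹
C = C₀ · e^(−k·t) = 1.894 × e^(−0.02636 × 84.6)
  = 1.894 × 0.1075 = 0.2036 mg/L
Convert: 0.2036 mg/L × 1000 = 203.6 ng/mL

204 ng/mL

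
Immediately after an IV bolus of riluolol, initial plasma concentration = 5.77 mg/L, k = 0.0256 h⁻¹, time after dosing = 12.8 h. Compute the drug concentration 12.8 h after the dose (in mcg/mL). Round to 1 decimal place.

4.2 mcg/mL

C = C₀ · e^(−k·t) = 5.770 × e^(−0.02560 × 12.8)
  = 5.770 × 0.7206 = 4.158 mg/L
(4.158 mg/L = 4.158 mcg/mL)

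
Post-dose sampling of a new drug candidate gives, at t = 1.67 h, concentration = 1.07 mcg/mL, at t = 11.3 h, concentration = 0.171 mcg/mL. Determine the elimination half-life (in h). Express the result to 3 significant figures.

k = ln(C₁/C₂) / (t₂ − t₁) = ln(1.07/0.171) / (11.3 − 1.67)
  = 1.834 / 9.630 = 0.1904 h⁻¹
t½ = ln2 / k = 0.693147 / 0.1904 = 3.640 h

3.64 h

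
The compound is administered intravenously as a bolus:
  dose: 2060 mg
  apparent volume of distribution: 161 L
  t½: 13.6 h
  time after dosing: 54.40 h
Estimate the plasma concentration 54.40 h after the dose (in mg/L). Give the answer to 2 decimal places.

0.80 mg/L

C₀ = Dose / Vd = 2060 / 161 = 12.80 mg/L
k = ln2 / t½ = 0.693147 / 13.6 = 0.05097 h⁻¹
t / t½ = 54.40 / 13.6 = 4 half-lives
C = C₀ × (1/2)^4 = 12.80 × 0.06250 = 0.8000 mg/L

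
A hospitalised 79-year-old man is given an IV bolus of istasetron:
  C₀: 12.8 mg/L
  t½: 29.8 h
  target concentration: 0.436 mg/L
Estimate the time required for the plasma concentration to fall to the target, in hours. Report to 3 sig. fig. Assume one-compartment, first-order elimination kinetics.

k = ln2 / t½ = 0.693147 / 29.8 = 0.02326 h⁻¹
t = ln(C₀ / C) / k = ln(12.80 / 0.436) / 0.02326
  = ln(29.36) / 0.02326 = 3.380 / 0.02326 = 145.3 h

145 h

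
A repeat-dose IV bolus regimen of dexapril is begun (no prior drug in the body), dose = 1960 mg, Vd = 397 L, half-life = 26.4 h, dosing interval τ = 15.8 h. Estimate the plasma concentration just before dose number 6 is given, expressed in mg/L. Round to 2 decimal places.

8.40 mg/L

C₀ per dose = Dose / Vd = 1960 / 397 = 4.937 mg/L
k = ln2 / t½ = 0.693147 / 26.4 = 0.02626 h⁻¹
Fraction remaining after one interval: r = e^(−kτ) = e^(−0.02626 × 15.8) = 0.6604
Before dose 6, 5 doses have been given (aged 1τ, 2τ, 3τ, 4τ, 5τ).
C_trough = C₀ × (r + r² + … + r^5) = C₀ × r(1−r^5)/(1−r)
        = 4.937 × 0.6604 × (1 − 0.1256) / (1 − 0.6604) = 8.395 mg/L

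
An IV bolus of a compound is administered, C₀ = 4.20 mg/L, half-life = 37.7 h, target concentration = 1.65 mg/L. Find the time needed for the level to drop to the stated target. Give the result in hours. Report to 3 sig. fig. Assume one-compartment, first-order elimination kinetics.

50.8 h

k = ln2 / t½ = 0.693147 / 37.7 = 0.01839 h⁻¹
t = ln(C₀ / C) / k = ln(4.200 / 1.65) / 0.01839
  = ln(2.545) / 0.01839 = 0.9341 / 0.01839 = 50.79 h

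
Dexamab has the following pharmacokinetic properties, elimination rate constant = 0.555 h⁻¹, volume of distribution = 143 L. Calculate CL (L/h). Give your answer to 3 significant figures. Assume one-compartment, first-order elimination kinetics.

CL = k × Vd = 0.555 × 143 = 79.37 L/h

79.4 L/h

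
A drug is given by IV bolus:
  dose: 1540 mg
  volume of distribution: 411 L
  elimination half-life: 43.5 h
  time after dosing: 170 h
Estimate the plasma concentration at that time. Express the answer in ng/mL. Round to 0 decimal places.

C₀ = Dose / Vd = 1540 / 411 = 3.747 mg/L
k = ln2 / t½ = 0.693147 / 43.5 = 0.01593 h⁻¹
C = C₀ · e^(−k·t) = 3.747 × e^(−0.01593 × 170)
  = 3.747 × 0.06666 = 0.2498 mg/L
Convert: 0.2498 mg/L × 1000 = 249.8 ng/mL

250 ng/mL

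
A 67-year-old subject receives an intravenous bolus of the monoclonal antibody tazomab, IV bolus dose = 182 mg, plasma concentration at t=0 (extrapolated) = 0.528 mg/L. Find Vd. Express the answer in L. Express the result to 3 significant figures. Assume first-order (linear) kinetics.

Vd = Dose / C₀ = 182.0 / 0.528 = 344.7 L

345 L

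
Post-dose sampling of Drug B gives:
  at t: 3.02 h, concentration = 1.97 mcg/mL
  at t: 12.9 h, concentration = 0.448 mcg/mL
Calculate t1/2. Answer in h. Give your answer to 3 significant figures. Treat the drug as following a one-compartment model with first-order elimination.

4.62 h

k = ln(C₁/C₂) / (t₂ − t₁) = ln(1.97/0.448) / (12.9 − 3.02)
  = 1.481 / 9.880 = 0.1499 h⁻¹
t½ = ln2 / k = 0.693147 / 0.1499 = 4.624 h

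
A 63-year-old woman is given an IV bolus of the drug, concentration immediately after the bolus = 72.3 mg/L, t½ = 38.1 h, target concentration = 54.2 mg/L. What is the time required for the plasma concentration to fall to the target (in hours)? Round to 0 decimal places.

16 h

k = ln2 / t½ = 0.693147 / 38.1 = 0.01819 h⁻¹
t = ln(C₀ / C) / k = ln(72.30 / 54.2) / 0.01819
  = ln(1.334) / 0.01819 = 0.2882 / 0.01819 = 15.84 h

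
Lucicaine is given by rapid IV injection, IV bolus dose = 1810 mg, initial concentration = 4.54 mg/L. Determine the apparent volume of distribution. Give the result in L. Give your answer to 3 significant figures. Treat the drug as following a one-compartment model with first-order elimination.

399 L

Vd = Dose / C₀ = 1810 / 4.54 = 398.7 L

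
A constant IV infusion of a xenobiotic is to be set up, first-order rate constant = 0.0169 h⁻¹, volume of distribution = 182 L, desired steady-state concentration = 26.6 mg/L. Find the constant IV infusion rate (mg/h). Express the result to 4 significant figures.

CL = k × Vd = 0.01690 × 182 = 3.076 L/h
At steady state, infusion rate R₀ = Css × CL = 26.6 × 3.076 = 81.82 mg/h

81.82 mg/h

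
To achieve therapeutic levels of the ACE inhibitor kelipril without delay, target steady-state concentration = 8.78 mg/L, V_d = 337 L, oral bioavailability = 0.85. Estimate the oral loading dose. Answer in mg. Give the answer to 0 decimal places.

LD = Css × Vd / F = 8.78 × 337 / 0.85 = 3481 mg

3481 mg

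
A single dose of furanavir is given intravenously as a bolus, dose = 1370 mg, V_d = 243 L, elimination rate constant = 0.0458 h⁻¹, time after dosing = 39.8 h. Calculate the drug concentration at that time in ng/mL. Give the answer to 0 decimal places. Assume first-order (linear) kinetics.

C₀ = Dose / Vd = 1370 / 243 = 5.638 mg/L
C = C₀ · e^(−k·t) = 5.638 × e^(−0.04580 × 39.8)
  = 5.638 × 0.1616 = 0.9111 mg/L
Convert: 0.9111 mg/L × 1000 = 911.1 ng/mL

911 ng/mL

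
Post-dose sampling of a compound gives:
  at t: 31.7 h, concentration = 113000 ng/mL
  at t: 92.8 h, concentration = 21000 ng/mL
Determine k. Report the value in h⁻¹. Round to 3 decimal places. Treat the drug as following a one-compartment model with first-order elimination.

0.028 h⁻¹

k = ln(C₁/C₂) / (t₂ − t₁) = ln(113000/21000) / (92.8 − 31.7)
  = 1.683 / 61.10 = 0.02755 h⁻¹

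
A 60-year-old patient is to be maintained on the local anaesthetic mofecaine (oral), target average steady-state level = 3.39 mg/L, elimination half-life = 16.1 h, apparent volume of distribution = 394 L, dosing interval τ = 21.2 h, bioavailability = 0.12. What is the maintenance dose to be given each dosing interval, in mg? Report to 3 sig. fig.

k = ln2 / t½ = 0.693147 / 16.1 = 0.04305 h⁻¹
CL = k × Vd = 0.04305 × 394 = 16.96 L/h
At steady state, F × (Dose/τ) = Css × CL.
Dose = Css × CL × τ / F = 3.39 × 16.96 × 21.2 / 0.12 = 10160 mg

10200 mg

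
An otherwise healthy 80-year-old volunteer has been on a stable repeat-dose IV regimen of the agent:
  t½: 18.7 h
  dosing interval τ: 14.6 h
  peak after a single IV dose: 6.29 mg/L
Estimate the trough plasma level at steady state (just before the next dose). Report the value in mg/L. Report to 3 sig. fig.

k = ln2 / t½ = 0.693147 / 18.7 = 0.03707 h⁻¹
e^(−kτ) = e^(−0.03707 × 14.6) = 0.5820
Accumulation ratio R = 1 / (1 − e^(−kτ)) = 1 / (1 − 0.5820) = 2.392
Steady-state trough = C₀ × R × e^(−kτ) = 6.29 × 2.392 × 0.5820 = 8.757 mg/L

8.76 mg/L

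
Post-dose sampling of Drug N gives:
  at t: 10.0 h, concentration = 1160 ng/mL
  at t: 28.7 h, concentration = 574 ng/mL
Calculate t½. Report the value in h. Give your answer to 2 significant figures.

18 h

k = ln(C₁/C₂) / (t₂ − t₁) = ln(1160/574) / (28.7 − 10.0)
  = 0.7035 / 18.70 = 0.03762 h⁻¹
t½ = ln2 / k = 0.693147 / 0.03762 = 18.42 h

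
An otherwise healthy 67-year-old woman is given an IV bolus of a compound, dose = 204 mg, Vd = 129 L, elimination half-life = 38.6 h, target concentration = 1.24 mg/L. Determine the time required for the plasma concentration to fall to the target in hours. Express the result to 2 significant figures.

C₀ = Dose / Vd = 204.0 / 129 = 1.581 mg/L
k = ln2 / t½ = 0.693147 / 38.6 = 0.01796 h⁻¹
t = ln(C₀ / C) / k = ln(1.581 / 1.24) / 0.01796
  = ln(1.275) / 0.01796 = 0.2429 / 0.01796 = 13.52 h

14 h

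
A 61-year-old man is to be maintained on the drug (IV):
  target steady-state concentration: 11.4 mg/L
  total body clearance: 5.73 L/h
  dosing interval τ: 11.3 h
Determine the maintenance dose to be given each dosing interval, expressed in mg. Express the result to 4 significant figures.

738.1 mg

At steady state, Dose/τ = Css × CL.
Dose = Css × CL × τ = 11.4 × 5.730 × 11.3 = 738.1 mg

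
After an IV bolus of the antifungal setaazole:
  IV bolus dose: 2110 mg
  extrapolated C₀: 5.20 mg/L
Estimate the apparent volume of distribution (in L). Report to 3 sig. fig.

406 L

Vd = Dose / C₀ = 2110 / 5.20 = 405.8 L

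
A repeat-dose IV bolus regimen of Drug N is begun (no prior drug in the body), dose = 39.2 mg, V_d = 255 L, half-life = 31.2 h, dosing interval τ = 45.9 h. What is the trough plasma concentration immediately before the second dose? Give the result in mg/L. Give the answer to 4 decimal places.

C₀ per dose = Dose / Vd = 39.2 / 255 = 0.1537 mg/L
k = ln2 / t½ = 0.693147 / 31.2 = 0.02222 h⁻¹
Fraction remaining after one interval: r = e^(−kτ) = e^(−0.02222 × 45.9) = 0.3606
Before dose 2, 1 dose has been given (aged 1τ).
C_trough = C₀ × r = 0.1537 × 0.3606 = 0.05542 mg/L

0.0554 mg/L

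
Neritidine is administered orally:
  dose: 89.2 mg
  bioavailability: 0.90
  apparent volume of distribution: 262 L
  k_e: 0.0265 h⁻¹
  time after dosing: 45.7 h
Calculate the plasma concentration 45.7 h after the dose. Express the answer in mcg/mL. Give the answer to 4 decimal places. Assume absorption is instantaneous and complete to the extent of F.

0.0913 mcg/mL

Amount reaching circulation = F × Dose = 0.90 × 89.20 = 80.28 mg
C₀ = F·Dose / Vd = 80.28 / 262 = 0.3064 mg/L
C = C₀ · e^(−k·t) = 0.3064 × e^(−0.02650 × 45.7)
  = 0.3064 × 0.2979 = 0.09128 mg/L
(0.09128 mg/L = 0.09128 mcg/mL)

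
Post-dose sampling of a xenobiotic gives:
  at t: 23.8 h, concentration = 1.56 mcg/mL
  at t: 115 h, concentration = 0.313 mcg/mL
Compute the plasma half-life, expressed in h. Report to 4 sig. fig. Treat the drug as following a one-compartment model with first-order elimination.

39.36 h

k = ln(C₁/C₂) / (t₂ − t₁) = ln(1.56/0.313) / (115 − 23.8)
  = 1.606 / 91.20 = 0.01761 h⁻¹
t½ = ln2 / k = 0.693147 / 0.01761 = 39.36 h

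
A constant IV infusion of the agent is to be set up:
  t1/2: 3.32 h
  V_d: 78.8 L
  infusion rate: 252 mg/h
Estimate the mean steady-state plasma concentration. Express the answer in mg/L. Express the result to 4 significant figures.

15.32 mg/L

k = ln2 / t½ = 0.693147 / 3.32 = 0.2088 h⁻¹
CL = k × Vd = 0.2088 × 78.8 = 16.45 L/h
At steady state Css = R₀ / CL = 252 / 16.45 = 15.32 mg/L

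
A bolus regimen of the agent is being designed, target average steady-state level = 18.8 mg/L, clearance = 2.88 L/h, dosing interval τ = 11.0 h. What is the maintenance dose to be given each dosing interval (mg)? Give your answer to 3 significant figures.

596 mg

At steady state, Dose/τ = Css × CL.
Dose = Css × CL × τ = 18.8 × 2.880 × 11.0 = 595.6 mg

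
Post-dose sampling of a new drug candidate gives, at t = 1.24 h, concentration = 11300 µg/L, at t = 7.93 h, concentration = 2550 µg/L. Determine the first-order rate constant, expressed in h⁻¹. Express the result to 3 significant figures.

k = ln(C₁/C₂) / (t₂ − t₁) = ln(11300/2550) / (7.93 − 1.24)
  = 1.489 / 6.690 = 0.2226 h⁻¹

0.223 h⁻¹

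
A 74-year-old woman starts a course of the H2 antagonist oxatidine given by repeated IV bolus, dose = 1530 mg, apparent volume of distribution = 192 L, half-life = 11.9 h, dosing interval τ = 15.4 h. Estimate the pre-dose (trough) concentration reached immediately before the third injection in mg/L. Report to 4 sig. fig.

4.575 mg/L

C₀ per dose = Dose / Vd = 1530 / 192 = 7.969 mg/L
k = ln2 / t½ = 0.693147 / 11.9 = 0.05825 h⁻¹
Fraction remaining after one interval: r = e^(−kτ) = e^(−0.05825 × 15.4) = 0.4078
Before dose 3, 2 doses have been given (aged 1τ, 2τ).
C_trough = C₀ × (r + r²) = 7.969 × (0.4078 + 0.1663) = 4.575 mg/L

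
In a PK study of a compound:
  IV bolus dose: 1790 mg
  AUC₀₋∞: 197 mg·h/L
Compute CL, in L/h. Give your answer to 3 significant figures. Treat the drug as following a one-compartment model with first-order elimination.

CL = Dose / AUC = 1790 / 197 = 9.086 L/h

9.09 L/h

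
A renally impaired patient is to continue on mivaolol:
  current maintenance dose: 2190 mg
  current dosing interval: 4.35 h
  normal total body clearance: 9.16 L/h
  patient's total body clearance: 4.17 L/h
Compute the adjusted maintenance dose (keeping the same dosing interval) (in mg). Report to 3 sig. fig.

To keep the same average steady-state level, dosing rate must scale with clearance.
CL ratio = 4.17 / 9.16 = 0.4552
New dose (same interval) = 2190 × 0.4552 = 996.9 mg

997 mg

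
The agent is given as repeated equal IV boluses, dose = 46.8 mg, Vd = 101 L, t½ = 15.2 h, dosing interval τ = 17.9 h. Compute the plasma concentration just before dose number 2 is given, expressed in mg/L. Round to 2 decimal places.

0.20 mg/L

C₀ per dose = Dose / Vd = 46.8 / 101 = 0.4634 mg/L
k = ln2 / t½ = 0.693147 / 15.2 = 0.04560 h⁻¹
Fraction remaining after one interval: r = e^(−kτ) = e^(−0.04560 × 17.9) = 0.4421
Before dose 2, 1 dose has been given (aged 1τ).
C_trough = C₀ × r = 0.4634 × 0.4421 = 0.2049 mg/L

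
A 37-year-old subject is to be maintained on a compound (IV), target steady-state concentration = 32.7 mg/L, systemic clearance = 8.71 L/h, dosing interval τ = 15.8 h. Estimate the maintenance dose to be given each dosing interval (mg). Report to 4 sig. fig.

4500 mg

At steady state, Dose/τ = Css × CL.
Dose = Css × CL × τ = 32.7 × 8.710 × 15.8 = 4500 mg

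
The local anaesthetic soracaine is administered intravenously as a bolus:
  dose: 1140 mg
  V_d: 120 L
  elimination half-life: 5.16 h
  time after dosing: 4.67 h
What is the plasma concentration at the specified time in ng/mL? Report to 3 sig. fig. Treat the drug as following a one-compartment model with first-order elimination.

5070 ng/mL

C₀ = Dose / Vd = 1140 / 120 = 9.500 mg/L
k = ln2 / t½ = 0.693147 / 5.16 = 0.1343 h⁻¹
C = C₀ · e^(−k·t) = 9.500 × e^(−0.1343 × 4.67)
  = 9.500 × 0.5341 = 5.074 mg/L
Convert: 5.074 mg/L × 1000 = 5074 ng/mL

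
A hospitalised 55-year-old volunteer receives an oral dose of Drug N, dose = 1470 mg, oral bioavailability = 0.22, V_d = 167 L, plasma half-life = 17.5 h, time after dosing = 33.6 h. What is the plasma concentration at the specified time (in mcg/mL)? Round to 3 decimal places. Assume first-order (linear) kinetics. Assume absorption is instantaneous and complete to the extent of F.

0.512 mcg/mL

Amount reaching circulation = F × Dose = 0.22 × 1470 = 323.4 mg
C₀ = F·Dose / Vd = 323.4 / 167 = 1.937 mg/L
k = ln2 / t½ = 0.693147 / 17.5 = 0.03961 h⁻¹
C = C₀ · e^(−k·t) = 1.937 × e^(−0.03961 × 33.6)
  = 1.937 × 0.2642 = 0.5118 mg/L
(0.5118 mg/L = 0.5118 mcg/mL)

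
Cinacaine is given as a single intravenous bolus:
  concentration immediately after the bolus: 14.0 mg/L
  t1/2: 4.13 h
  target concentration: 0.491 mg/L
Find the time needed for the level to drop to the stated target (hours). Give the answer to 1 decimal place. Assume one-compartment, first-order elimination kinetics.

k = ln2 / t½ = 0.693147 / 4.13 = 0.1678 h⁻¹
t = ln(C₀ / C) / k = ln(14.00 / 0.491) / 0.1678
  = ln(28.51) / 0.1678 = 3.350 / 0.1678 = 19.96 h

20.0 h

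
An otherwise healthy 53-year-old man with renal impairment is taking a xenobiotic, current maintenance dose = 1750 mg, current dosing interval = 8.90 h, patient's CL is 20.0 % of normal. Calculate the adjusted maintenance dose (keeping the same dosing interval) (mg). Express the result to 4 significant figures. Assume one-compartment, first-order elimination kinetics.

350.0 mg

To keep the same average steady-state level, dosing rate must scale with clearance.
CL ratio = 20.0 / 100 = 0.2000
New dose (same interval) = 1750 × 0.2000 = 350.0 mg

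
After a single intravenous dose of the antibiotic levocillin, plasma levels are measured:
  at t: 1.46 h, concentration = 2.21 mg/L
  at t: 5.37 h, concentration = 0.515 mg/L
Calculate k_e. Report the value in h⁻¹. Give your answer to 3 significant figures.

0.373 h⁻¹

k = ln(C₁/C₂) / (t₂ − t₁) = ln(2.21/0.515) / (5.37 − 1.46)
  = 1.457 / 3.910 = 0.3726 h⁻¹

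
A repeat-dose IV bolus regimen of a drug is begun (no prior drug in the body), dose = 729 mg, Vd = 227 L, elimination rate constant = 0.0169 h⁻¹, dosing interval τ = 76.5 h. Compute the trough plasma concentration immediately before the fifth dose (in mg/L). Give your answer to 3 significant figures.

1.21 mg/L

C₀ per dose = Dose / Vd = 729 / 227 = 3.211 mg/L
Fraction remaining after one interval: r = e^(−kτ) = e^(−0.01690 × 76.5) = 0.2745
Before dose 5, 4 doses have been given (aged 1τ, 2τ, 3τ, 4τ).
C_trough = C₀ × (r + r² + … + r^4) = C₀ × r(1−r^4)/(1−r)
        = 3.211 × 0.2745 × (1 − 0.005678) / (1 − 0.2745) = 1.208 mg/L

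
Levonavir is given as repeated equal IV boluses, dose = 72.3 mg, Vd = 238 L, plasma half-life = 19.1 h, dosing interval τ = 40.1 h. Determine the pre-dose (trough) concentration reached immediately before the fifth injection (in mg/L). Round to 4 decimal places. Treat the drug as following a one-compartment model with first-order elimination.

C₀ per dose = Dose / Vd = 72.3 / 238 = 0.3038 mg/L
k = ln2 / t½ = 0.693147 / 19.1 = 0.03629 h⁻¹
Fraction remaining after one interval: r = e^(−kτ) = e^(−0.03629 × 40.1) = 0.2333
Before dose 5, 4 doses have been given (aged 1τ, 2τ, 3τ, 4τ).
C_trough = C₀ × (r + r² + … + r^4) = C₀ × r(1−r^4)/(1−r)
        = 0.3038 × 0.2333 × (1 − 0.002963) / (1 − 0.2333) = 0.09217 mg/L

0.0922 mg/L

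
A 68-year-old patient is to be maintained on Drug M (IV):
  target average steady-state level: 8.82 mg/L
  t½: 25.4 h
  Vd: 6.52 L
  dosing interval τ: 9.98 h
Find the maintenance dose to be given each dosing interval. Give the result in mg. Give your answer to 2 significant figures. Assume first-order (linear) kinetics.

16 mg

k = ln2 / t½ = 0.693147 / 25.4 = 0.02729 h⁻¹
CL = k × Vd = 0.02729 × 6.52 = 0.1779 L/h
At steady state, Dose/τ = Css × CL.
Dose = Css × CL × τ = 8.82 × 0.1779 × 9.98 = 15.66 mg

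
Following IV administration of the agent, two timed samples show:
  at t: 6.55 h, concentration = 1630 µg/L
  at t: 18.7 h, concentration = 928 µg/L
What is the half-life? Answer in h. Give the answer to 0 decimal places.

15 h

k = ln(C₁/C₂) / (t₂ − t₁) = ln(1630/928) / (18.7 − 6.55)
  = 0.5633 / 12.15 = 0.04636 h⁻¹
t½ = ln2 / k = 0.693147 / 0.04636 = 14.95 h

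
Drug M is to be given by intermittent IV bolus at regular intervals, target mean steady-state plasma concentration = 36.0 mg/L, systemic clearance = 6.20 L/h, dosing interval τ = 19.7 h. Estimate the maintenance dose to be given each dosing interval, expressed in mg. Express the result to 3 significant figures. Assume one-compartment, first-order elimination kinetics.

4400 mg

At steady state, Dose/τ = Css × CL.
Dose = Css × CL × τ = 36.0 × 6.200 × 19.7 = 4397 mg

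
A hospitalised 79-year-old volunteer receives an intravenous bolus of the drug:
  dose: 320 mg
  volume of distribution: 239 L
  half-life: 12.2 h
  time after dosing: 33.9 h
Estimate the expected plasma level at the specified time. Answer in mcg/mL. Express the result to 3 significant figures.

0.195 mcg/mL

C₀ = Dose / Vd = 320.0 / 239 = 1.339 mg/L
k = ln2 / t½ = 0.693147 / 12.2 = 0.05682 h⁻¹
C = C₀ · e^(−k·t) = 1.339 × e^(−0.05682 × 33.9)
  = 1.339 × 0.1457 = 0.1951 mg/L
(0.1951 mg/L = 0.1951 mcg/mL)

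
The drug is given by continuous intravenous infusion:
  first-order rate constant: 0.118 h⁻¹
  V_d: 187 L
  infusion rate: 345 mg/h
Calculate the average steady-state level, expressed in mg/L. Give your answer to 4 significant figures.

CL = k × Vd = 0.1180 × 187 = 22.07 L/h
At steady state Css = R₀ / CL = 345 / 22.07 = 15.63 mg/L

15.63 mg/L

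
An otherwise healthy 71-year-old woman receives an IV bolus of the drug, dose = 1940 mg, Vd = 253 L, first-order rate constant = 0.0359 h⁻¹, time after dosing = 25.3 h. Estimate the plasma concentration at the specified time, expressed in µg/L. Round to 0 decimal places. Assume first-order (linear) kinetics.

3092 µg/L

C₀ = Dose / Vd = 1940 / 253 = 7.668 mg/L
C = C₀ · e^(−k·t) = 7.668 × e^(−0.03590 × 25.3)
  = 7.668 × 0.4032 = 3.092 mg/L
Convert: 3.092 mg/L × 1000 = 3092 µg/L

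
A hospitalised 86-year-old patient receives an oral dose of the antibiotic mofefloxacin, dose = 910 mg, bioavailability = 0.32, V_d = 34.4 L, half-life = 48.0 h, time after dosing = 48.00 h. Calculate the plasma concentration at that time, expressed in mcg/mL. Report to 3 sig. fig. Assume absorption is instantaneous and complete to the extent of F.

4.23 mcg/mL

Amount reaching circulation = F × Dose = 0.32 × 910.0 = 291.2 mg
C₀ = F·Dose / Vd = 291.2 / 34.4 = 8.465 mg/L
k = ln2 / t½ = 0.693147 / 48.0 = 0.01444 h⁻¹
t / t½ = 48.00 / 48.0 = 1 half-lives
C = C₀ × (1/2)^1 = 8.465 × 0.5000 = 4.233 mg/L
(4.233 mg/L = 4.233 mcg/mL)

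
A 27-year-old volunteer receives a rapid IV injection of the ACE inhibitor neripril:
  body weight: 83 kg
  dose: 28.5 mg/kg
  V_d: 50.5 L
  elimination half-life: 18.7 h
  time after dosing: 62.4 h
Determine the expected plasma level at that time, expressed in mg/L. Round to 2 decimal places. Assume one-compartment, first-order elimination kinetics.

4.64 mg/L

Total dose = 28.5 × 83 = 2366 mg
C₀ = Dose / Vd = 2366 / 50.5 = 46.85 mg/L
k = ln2 / t½ = 0.693147 / 18.7 = 0.03707 h⁻¹
C = C₀ · e^(−k·t) = 46.85 × e^(−0.03707 × 62.4)
  = 46.85 × 0.09895 = 4.636 mg/L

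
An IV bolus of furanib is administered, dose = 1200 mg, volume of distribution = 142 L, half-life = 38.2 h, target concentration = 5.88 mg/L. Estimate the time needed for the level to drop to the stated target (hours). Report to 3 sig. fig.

C₀ = Dose / Vd = 1200 / 142 = 8.451 mg/L
k = ln2 / t½ = 0.693147 / 38.2 = 0.01815 h⁻¹
t = ln(C₀ / C) / k = ln(8.451 / 5.88) / 0.01815
  = ln(1.437) / 0.01815 = 0.3626 / 0.01815 = 19.98 h

20.0 h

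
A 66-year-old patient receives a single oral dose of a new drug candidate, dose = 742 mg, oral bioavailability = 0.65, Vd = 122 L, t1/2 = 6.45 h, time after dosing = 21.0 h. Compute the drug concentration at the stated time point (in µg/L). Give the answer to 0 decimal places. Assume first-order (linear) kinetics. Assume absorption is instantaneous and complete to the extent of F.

Amount reaching circulation = F × Dose = 0.65 × 742.0 = 482.3 mg
C₀ = F·Dose / Vd = 482.3 / 122 = 3.953 mg/L
k = ln2 / t½ = 0.693147 / 6.45 = 0.1075 h⁻¹
C = C₀ · e^(−k·t) = 3.953 × e^(−0.1075 × 21.0)
  = 3.953 × 0.1046 = 0.4135 mg/L
Convert: 0.4135 mg/L × 1000 = 413.5 µg/L

414 µg/L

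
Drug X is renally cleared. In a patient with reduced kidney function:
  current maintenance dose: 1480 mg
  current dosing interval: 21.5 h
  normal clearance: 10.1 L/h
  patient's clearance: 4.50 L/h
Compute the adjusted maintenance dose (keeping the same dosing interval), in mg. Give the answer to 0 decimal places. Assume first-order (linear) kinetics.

To keep the same average steady-state level, dosing rate must scale with clearance.
CL ratio = 4.50 / 10.1 = 0.4455
New dose (same interval) = 1480 × 0.4455 = 659.3 mg

659 mg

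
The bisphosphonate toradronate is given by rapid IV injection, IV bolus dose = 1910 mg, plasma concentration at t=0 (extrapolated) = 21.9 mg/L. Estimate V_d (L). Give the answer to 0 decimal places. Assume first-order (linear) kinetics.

Vd = Dose / C₀ = 1910 / 21.9 = 87.21 L

87 L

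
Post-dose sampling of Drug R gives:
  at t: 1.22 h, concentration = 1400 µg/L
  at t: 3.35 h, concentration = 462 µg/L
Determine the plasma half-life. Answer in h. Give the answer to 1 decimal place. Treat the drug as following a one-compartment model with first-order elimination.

1.3 h

k = ln(C₁/C₂) / (t₂ − t₁) = ln(1400/462) / (3.35 − 1.22)
  = 1.109 / 2.130 = 0.5207 h⁻¹
t½ = ln2 / k = 0.693147 / 0.5207 = 1.331 h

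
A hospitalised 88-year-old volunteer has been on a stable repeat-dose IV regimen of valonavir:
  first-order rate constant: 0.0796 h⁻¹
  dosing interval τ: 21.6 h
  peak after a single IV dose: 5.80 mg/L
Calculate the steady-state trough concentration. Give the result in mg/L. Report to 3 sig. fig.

1.27 mg/L

e^(−kτ) = e^(−0.07960 × 21.6) = 0.1792
Accumulation ratio R = 1 / (1 − e^(−kτ)) = 1 / (1 − 0.1792) = 1.218
Steady-state trough = C₀ × R × e^(−kτ) = 5.80 × 1.218 × 0.1792 = 1.266 mg/L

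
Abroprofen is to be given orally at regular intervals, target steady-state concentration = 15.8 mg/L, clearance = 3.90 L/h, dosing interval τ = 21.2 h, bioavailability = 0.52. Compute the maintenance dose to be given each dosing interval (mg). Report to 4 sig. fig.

2512 mg

At steady state, F × (Dose/τ) = Css × CL.
Dose = Css × CL × τ / F = 15.8 × 3.900 × 21.2 / 0.52 = 2512 mg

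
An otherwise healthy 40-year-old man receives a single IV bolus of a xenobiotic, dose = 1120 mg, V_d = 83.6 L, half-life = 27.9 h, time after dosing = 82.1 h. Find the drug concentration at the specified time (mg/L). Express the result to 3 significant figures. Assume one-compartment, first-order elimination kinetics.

C₀ = Dose / Vd = 1120 / 83.6 = 13.40 mg/L
k = ln2 / t½ = 0.693147 / 27.9 = 0.02484 h⁻¹
C = C₀ · e^(−k·t) = 13.40 × e^(−0.02484 × 82.1)
  = 13.40 × 0.1301 = 1.743 mg/L

1.74 mg/L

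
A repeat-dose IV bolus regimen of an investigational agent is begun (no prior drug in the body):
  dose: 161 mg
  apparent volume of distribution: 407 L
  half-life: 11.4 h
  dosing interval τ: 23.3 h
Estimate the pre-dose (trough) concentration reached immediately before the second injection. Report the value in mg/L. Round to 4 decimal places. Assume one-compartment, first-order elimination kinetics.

0.0959 mg/L

C₀ per dose = Dose / Vd = 161 / 407 = 0.3956 mg/L
k = ln2 / t½ = 0.693147 / 11.4 = 0.06080 h⁻¹
Fraction remaining after one interval: r = e^(−kτ) = e^(−0.06080 × 23.3) = 0.2425
Before dose 2, 1 dose has been given (aged 1τ).
C_trough = C₀ × r = 0.3956 × 0.2425 = 0.09593 mg/L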